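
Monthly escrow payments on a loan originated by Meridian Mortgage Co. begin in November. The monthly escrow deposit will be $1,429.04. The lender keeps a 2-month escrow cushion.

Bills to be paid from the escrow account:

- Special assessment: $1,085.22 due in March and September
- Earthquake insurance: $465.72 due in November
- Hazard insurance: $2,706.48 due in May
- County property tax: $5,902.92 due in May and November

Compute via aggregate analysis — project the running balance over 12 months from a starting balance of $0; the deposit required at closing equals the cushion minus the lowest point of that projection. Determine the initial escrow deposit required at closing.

Cushion = 2 × $1,429.04 = $2,858.08
Trial balance (start $0, +$1,429.04 each month, − disbursements):
  Nov: +$1,429.04 − $6,368.64 → -$4,939.60
  Dec: +$1,429.04 → -$3,510.56
  Jan: +$1,429.04 → -$2,081.52
  Feb: +$1,429.04 → -$652.48
  Mar: +$1,429.04 − $1,085.22 → -$308.66
  Apr: +$1,429.04 → $1,120.38
  May: +$1,429.04 − $8,609.40 → -$6,059.98
  Jun: +$1,429.04 → -$4,630.94
  Jul: +$1,429.04 → -$3,201.90
  Aug: +$1,429.04 → -$1,772.86
  Sep: +$1,429.04 − $1,085.22 → -$1,429.04
  Oct: +$1,429.04 → $0.00
Lowest trial balance = -$6,059.98 (May)
Initial deposit = cushion − low point = $2,858.08 − (-$6,059.98) = $8,918.06

$8,918.06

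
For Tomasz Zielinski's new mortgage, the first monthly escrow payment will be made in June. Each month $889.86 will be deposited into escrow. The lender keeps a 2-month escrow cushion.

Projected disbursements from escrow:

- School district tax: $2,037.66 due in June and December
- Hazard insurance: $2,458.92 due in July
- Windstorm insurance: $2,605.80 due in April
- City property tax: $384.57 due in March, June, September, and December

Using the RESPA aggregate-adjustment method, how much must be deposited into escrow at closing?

Cushion = 2 × $889.86 = $1,779.72
Trial balance (start $0, +$889.86 each month, − disbursements):
  Jun: +$889.86 − $2,422.23 → -$1,532.37
  Jul: +$889.86 − $2,458.92 → -$3,101.43
  Aug: +$889.86 → -$2,211.57
  Sep: +$889.86 − $384.57 → -$1,706.28
  Oct: +$889.86 → -$816.42
  Nov: +$889.86 → $73.44
  Dec: +$889.86 − $2,422.23 → -$1,458.93
  Jan: +$889.86 → -$569.07
  Feb: +$889.86 → $320.79
  Mar: +$889.86 − $384.57 → $826.08
  Apr: +$889.86 − $2,605.80 → -$889.86
  May: +$889.86 → $0.00
Lowest trial balance = -$3,101.43 (Jul)
Initial deposit = cushion − low point = $1,779.72 − (-$3,101.43) = $4,881.15

$4,881.15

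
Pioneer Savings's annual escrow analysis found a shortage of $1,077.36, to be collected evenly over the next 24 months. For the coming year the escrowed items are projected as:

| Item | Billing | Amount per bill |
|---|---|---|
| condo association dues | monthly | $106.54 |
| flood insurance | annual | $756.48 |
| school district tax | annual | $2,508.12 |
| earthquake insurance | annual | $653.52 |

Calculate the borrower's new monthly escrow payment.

$477.94

Condo association dues = $106.54 × 12 = $1,278.48 per year
Flood insurance = $756.48 per year
School district tax = $2,508.12 per year
Earthquake insurance = $653.52 per year
Total per year = $1,278.48 + $756.48 + $2,508.12 + $653.52 = $5,196.60
Monthly escrow = $5,196.60 / 12 = $433.05
Monthly shortage recovery: $1,077.36 / 24 = $44.89
Adjusted monthly = $433.05 + $44.89 = $477.94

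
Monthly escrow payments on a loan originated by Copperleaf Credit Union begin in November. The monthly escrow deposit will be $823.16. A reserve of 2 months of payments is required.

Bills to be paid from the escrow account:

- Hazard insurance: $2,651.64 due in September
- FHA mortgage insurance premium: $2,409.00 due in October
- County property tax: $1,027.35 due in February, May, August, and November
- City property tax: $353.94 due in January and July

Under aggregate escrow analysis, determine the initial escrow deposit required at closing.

$1,850.51

Cushion = 2 × $823.16 = $1,646.32
Trial balance (start $0, +$823.16 each month, − disbursements):
  Nov: +$823.16 − $1,027.35 → -$204.19
  Dec: +$823.16 → $618.97
  Jan: +$823.16 − $353.94 → $1,088.19
  Feb: +$823.16 − $1,027.35 → $884.00
  Mar: +$823.16 → $1,707.16
  Apr: +$823.16 → $2,530.32
  May: +$823.16 − $1,027.35 → $2,326.13
  Jun: +$823.16 → $3,149.29
  Jul: +$823.16 − $353.94 → $3,618.51
  Aug: +$823.16 − $1,027.35 → $3,414.32
  Sep: +$823.16 − $2,651.64 → $1,585.84
  Oct: +$823.16 − $2,409.00 → $0.00
Lowest trial balance = -$204.19 (Nov)
Initial deposit = cushion − low point = $1,646.32 − (-$204.19) = $1,850.51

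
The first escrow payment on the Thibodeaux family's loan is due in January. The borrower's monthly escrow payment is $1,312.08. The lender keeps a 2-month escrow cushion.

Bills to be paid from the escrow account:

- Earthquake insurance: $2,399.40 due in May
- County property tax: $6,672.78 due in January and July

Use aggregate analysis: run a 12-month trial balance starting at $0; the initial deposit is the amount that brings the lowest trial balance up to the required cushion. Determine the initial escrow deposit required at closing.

$9,184.56

Cushion = 2 × $1,312.08 = $2,624.16
Trial balance (start $0, +$1,312.08 each month, − disbursements):
  Jan: +$1,312.08 − $6,672.78 → -$5,360.70
  Feb: +$1,312.08 → -$4,048.62
  Mar: +$1,312.08 → -$2,736.54
  Apr: +$1,312.08 → -$1,424.46
  May: +$1,312.08 − $2,399.40 → -$2,511.78
  Jun: +$1,312.08 → -$1,199.70
  Jul: +$1,312.08 − $6,672.78 → -$6,560.40
  Aug: +$1,312.08 → -$5,248.32
  Sep: +$1,312.08 → -$3,936.24
  Oct: +$1,312.08 → -$2,624.16
  Nov: +$1,312.08 → -$1,312.08
  Dec: +$1,312.08 → $0.00
Lowest trial balance = -$6,560.40 (Jul)
Initial deposit = cushion − low point = $2,624.16 − (-$6,560.40) = $9,184.56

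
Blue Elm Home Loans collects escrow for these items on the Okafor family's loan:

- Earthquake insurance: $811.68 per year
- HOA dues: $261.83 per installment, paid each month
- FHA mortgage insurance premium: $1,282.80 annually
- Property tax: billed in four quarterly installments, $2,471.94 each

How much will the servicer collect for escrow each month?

$1,260.35

Earthquake insurance = $811.68
HOA dues = $261.83 × 12 = $3,141.96
FHA mortgage insurance premium = $1,282.80
Property tax = $2,471.94 × 4 = $9,887.76
Combined annual = $811.68 + $3,141.96 + $1,282.80 + $9,887.76 = $15,124.20
Monthly = $15,124.20 / 12 = $1,260.35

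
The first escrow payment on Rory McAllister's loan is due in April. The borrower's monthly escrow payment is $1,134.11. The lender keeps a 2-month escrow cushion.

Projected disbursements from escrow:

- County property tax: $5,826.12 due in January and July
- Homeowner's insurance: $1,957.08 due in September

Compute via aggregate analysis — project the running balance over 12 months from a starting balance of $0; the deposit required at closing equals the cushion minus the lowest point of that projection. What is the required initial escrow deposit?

Cushion = 2 × $1,134.11 = $2,268.22
Trial balance (start $0, +$1,134.11 each month, − disbursements):
  Apr: +$1,134.11 → $1,134.11
  May: +$1,134.11 → $2,268.22
  Jun: +$1,134.11 → $3,402.33
  Jul: +$1,134.11 − $5,826.12 → -$1,289.68
  Aug: +$1,134.11 → -$155.57
  Sep: +$1,134.11 − $1,957.08 → -$978.54
  Oct: +$1,134.11 → $155.57
  Nov: +$1,134.11 → $1,289.68
  Dec: +$1,134.11 → $2,423.79
  Jan: +$1,134.11 − $5,826.12 → -$2,268.22
  Feb: +$1,134.11 → -$1,134.11
  Mar: +$1,134.11 → $0.00
Lowest trial balance = -$2,268.22 (Jan)
Initial deposit = cushion − low point = $2,268.22 − (-$2,268.22) = $4,536.44

$4,536.44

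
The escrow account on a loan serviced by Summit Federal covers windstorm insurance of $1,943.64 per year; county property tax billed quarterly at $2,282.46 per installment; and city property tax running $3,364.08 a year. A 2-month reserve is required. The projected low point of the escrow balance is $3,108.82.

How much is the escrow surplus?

$702.56

Windstorm insurance: $1,943.64
County property tax: $2,282.46 × 4 = $9,129.84
City property tax: $3,364.08
Combined annual = $14,437.56
Monthly = $14,437.56 / 12 = $1,203.13
Required cushion = 2 × $1,203.13 = $2,406.26
Excess over cushion: $3,108.82 − $2,406.26 = $702.56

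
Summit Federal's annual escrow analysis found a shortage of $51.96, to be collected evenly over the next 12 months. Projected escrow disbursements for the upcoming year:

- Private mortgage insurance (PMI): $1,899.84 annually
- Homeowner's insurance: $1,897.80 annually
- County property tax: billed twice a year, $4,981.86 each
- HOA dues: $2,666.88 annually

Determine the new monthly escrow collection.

$1,373.35

Private mortgage insurance (PMI): $1,899.84
Homeowner's insurance: $1,897.80
County property tax: $4,981.86 × 2 = $9,963.72
HOA dues: $2,666.88
Combined annual = $1,899.84 + $1,897.80 + $9,963.72 + $2,666.88 = $16,428.24
Base monthly escrow = $16,428.24 ÷ 12 = $1,369.02
Monthly shortage recovery: $51.96 ÷ 12 = $4.33
Adjusted monthly = $1,369.02 + $4.33 = $1,373.35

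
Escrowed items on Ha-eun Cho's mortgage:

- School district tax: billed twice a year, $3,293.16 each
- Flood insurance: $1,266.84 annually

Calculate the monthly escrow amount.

$654.43

School district tax: $3,293.16 × 2 = $6,586.32/yr
Flood insurance: $1,266.84/yr
Total per year = $7,853.16
Per month = $7,853.16 / 12 = $654.43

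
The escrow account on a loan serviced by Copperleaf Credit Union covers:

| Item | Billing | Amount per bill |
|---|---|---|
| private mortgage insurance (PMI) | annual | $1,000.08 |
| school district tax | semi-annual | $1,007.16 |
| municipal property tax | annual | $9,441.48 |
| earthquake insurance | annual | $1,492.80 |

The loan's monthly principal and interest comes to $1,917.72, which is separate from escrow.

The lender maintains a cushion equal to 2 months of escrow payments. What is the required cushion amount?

$2,324.78

Private mortgage insurance (PMI) — $1,000.08 per year
School district tax — $1,007.16 × 2 = $2,014.32 per year
Municipal property tax — $9,441.48 per year
Earthquake insurance — $1,492.80 per year
Total per year = $13,948.68
Monthly escrow = $13,948.68 / 12 = $1,162.39
Cushion = 2 × $1,162.39 = $2,324.78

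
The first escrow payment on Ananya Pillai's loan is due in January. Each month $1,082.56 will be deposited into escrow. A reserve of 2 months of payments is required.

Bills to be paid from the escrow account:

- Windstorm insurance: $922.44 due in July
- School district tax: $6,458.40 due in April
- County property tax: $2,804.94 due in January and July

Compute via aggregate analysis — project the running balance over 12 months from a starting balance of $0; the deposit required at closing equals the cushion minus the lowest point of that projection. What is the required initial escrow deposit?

$7,577.92

Cushion = 2 × $1,082.56 = $2,165.12
Trial balance (start $0, +$1,082.56 each month, − disbursements):
  Jan: +$1,082.56 − $2,804.94 → -$1,722.38
  Feb: +$1,082.56 → -$639.82
  Mar: +$1,082.56 → $442.74
  Apr: +$1,082.56 − $6,458.40 → -$4,933.10
  May: +$1,082.56 → -$3,850.54
  Jun: +$1,082.56 → -$2,767.98
  Jul: +$1,082.56 − $3,727.38 → -$5,412.80
  Aug: +$1,082.56 → -$4,330.24
  Sep: +$1,082.56 → -$3,247.68
  Oct: +$1,082.56 → -$2,165.12
  Nov: +$1,082.56 → -$1,082.56
  Dec: +$1,082.56 → $0.00
Lowest trial balance = -$5,412.80 (Jul)
Initial deposit = cushion − low point = $2,165.12 − (-$5,412.80) = $7,577.92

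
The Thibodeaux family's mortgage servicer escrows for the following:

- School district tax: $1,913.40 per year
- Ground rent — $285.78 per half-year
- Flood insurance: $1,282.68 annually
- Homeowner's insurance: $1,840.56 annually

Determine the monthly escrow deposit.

School district tax = $1,913.40/yr
Ground rent = $285.78 × 2 = $571.56/yr
Flood insurance = $1,282.68/yr
Homeowner's insurance = $1,840.56/yr
Combined annual = $5,608.20
Per month = $5,608.20 / 12 = $467.35

$467.35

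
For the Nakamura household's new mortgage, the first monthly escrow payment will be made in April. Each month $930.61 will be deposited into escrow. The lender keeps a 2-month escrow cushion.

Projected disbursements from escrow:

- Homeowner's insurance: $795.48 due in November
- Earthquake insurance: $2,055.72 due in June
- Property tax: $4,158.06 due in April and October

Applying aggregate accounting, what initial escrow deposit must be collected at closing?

$5,718.79

Cushion = 2 × $930.61 = $1,861.22
Trial balance (start $0, +$930.61 each month, − disbursements):
  Apr: +$930.61 − $4,158.06 → -$3,227.45
  May: +$930.61 → -$2,296.84
  Jun: +$930.61 − $2,055.72 → -$3,421.95
  Jul: +$930.61 → -$2,491.34
  Aug: +$930.61 → -$1,560.73
  Sep: +$930.61 → -$630.12
  Oct: +$930.61 − $4,158.06 → -$3,857.57
  Nov: +$930.61 − $795.48 → -$3,722.44
  Dec: +$930.61 → -$2,791.83
  Jan: +$930.61 → -$1,861.22
  Feb: +$930.61 → -$930.61
  Mar: +$930.61 → $0.00
Lowest trial balance = -$3,857.57 (Oct)
Initial deposit = cushion − low point = $1,861.22 − (-$3,857.57) = $5,718.79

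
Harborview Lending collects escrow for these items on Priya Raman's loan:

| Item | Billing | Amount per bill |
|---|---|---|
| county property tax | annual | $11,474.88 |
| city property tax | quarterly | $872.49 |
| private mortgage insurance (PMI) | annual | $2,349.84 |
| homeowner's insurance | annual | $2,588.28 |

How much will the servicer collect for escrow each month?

$1,658.58

County property tax — $11,474.88
City property tax — $872.49 × 4 = $3,489.96
Private mortgage insurance (PMI) — $2,349.84
Homeowner's insurance — $2,588.28
Yearly total = $11,474.88 + $3,489.96 + $2,349.84 + $2,588.28 = $19,902.96
Base monthly escrow = $19,902.96 / 12 = $1,658.58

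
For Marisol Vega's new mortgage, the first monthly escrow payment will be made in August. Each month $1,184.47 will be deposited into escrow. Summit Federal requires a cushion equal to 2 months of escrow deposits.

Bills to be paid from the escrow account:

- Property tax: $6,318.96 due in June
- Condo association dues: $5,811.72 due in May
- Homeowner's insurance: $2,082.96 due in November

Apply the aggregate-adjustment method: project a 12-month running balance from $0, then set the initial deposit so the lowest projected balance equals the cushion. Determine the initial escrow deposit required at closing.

$3,553.41

Cushion = 2 × $1,184.47 = $2,368.94
Trial balance (start $0, +$1,184.47 each month, − disbursements):
  Aug: +$1,184.47 → $1,184.47
  Sep: +$1,184.47 → $2,368.94
  Oct: +$1,184.47 → $3,553.41
  Nov: +$1,184.47 − $2,082.96 → $2,654.92
  Dec: +$1,184.47 → $3,839.39
  Jan: +$1,184.47 → $5,023.86
  Feb: +$1,184.47 → $6,208.33
  Mar: +$1,184.47 → $7,392.80
  Apr: +$1,184.47 → $8,577.27
  May: +$1,184.47 − $5,811.72 → $3,950.02
  Jun: +$1,184.47 − $6,318.96 → -$1,184.47
  Jul: +$1,184.47 → $0.00
Lowest trial balance = -$1,184.47 (Jun)
Initial deposit = cushion − low point = $2,368.94 − (-$1,184.47) = $3,553.41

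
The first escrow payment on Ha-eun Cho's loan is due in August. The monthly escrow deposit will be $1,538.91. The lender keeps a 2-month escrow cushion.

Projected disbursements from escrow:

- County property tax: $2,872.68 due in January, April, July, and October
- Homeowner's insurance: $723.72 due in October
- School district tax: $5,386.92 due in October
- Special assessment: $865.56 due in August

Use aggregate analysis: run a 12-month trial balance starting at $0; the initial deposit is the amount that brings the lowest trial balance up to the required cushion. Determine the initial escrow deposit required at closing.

$8,309.97

Cushion = 2 × $1,538.91 = $3,077.82
Trial balance (start $0, +$1,538.91 each month, − disbursements):
  Aug: +$1,538.91 − $865.56 → $673.35
  Sep: +$1,538.91 → $2,212.26
  Oct: +$1,538.91 − $8,983.32 → -$5,232.15
  Nov: +$1,538.91 → -$3,693.24
  Dec: +$1,538.91 → -$2,154.33
  Jan: +$1,538.91 − $2,872.68 → -$3,488.10
  Feb: +$1,538.91 → -$1,949.19
  Mar: +$1,538.91 → -$410.28
  Apr: +$1,538.91 − $2,872.68 → -$1,744.05
  May: +$1,538.91 → -$205.14
  Jun: +$1,538.91 → $1,333.77
  Jul: +$1,538.91 − $2,872.68 → $0.00
Lowest trial balance = -$5,232.15 (Oct)
Initial deposit = cushion − low point = $3,077.82 − (-$5,232.15) = $8,309.97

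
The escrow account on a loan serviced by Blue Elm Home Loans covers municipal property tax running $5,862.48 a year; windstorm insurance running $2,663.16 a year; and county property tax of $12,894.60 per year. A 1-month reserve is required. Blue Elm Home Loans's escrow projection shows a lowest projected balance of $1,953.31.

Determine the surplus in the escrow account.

$168.29

Municipal property tax: $5,862.48
Windstorm insurance: $2,663.16
County property tax: $12,894.60
Annual escrow total = $5,862.48 + $2,663.16 + $12,894.60 = $21,420.24
Per month = $21,420.24 ÷ 12 = $1,785.02
Cushion = 1 × $1,785.02 = $1,785.02
Excess over cushion: $1,953.31 − $1,785.02 = $168.29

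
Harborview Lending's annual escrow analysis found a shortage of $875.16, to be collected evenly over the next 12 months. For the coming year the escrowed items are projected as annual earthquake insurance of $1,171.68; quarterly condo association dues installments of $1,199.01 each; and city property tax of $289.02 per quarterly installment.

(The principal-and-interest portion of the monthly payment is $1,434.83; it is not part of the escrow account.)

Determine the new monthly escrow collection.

$666.58

Earthquake insurance — $1,171.68 annually
Condo association dues — $1,199.01 × 4 = $4,796.04 annually
City property tax — $289.02 × 4 = $1,156.08 annually
Yearly total = $7,123.80
Per month = $7,123.80 ÷ 12 = $593.65
Monthly shortage recovery: $875.16 / 12 = $72.93
New monthly escrow = $593.65 + $72.93 = $666.58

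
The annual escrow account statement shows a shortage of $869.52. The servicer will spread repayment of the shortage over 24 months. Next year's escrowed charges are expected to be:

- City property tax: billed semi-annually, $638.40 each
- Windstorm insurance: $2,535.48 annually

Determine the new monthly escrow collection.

$353.92

City property tax — $638.40 × 2 = $1,276.80 per year
Windstorm insurance — $2,535.48 per year
Yearly total = $3,812.28
Monthly = $3,812.28 ÷ 12 = $317.69
Shortage spread = $869.52 / 24 = $36.23/mo
New monthly escrow = $317.69 + $36.23 = $353.92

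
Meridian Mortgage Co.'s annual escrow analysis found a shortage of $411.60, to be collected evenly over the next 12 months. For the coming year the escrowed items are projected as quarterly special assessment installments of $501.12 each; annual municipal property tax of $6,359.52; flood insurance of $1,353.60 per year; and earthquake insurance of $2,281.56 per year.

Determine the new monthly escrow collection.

$1,034.23

Special assessment: $501.12 × 4 = $2,004.48
Municipal property tax: $6,359.52
Flood insurance: $1,353.60
Earthquake insurance: $2,281.56
Total per year = $2,004.48 + $6,359.52 + $1,353.60 + $2,281.56 = $11,999.16
Monthly escrow = $11,999.16 / 12 = $999.93
Monthly shortage recovery: $411.60 / 12 = $34.30
New monthly escrow = $999.93 + $34.30 = $1,034.23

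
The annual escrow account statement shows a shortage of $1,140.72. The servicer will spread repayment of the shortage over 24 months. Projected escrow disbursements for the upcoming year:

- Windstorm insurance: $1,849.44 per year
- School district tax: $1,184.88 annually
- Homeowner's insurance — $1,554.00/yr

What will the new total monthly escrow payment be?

$429.89

Windstorm insurance: $1,849.44 annually
School district tax: $1,184.88 annually
Homeowner's insurance: $1,554.00 annually
Combined annual = $1,849.44 + $1,184.88 + $1,554.00 = $4,588.32
Per month = $4,588.32 / 12 = $382.36
Shortage spread = $1,140.72 ÷ 24 = $47.53/mo
New monthly escrow = $382.36 + $47.53 = $429.89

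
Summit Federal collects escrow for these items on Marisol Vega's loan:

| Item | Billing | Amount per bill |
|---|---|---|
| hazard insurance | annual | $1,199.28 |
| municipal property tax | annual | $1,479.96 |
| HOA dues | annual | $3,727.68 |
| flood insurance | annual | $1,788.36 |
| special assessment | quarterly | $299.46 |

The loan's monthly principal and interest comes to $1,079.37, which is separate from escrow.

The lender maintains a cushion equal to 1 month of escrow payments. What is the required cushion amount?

Hazard insurance = $1,199.28/yr
Municipal property tax = $1,479.96/yr
HOA dues = $3,727.68/yr
Flood insurance = $1,788.36/yr
Special assessment = $299.46 × 4 = $1,197.84/yr
Total annual escrow = $9,393.12
Per month = $9,393.12 ÷ 12 = $782.76
Cushion = 1 × $782.76 = $782.76

$782.76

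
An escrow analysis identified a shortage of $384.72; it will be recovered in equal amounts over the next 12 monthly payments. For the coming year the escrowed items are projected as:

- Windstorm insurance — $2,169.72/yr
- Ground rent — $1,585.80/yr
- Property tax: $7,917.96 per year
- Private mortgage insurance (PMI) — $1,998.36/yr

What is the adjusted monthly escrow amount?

Windstorm insurance — $2,169.72 annually
Ground rent — $1,585.80 annually
Property tax — $7,917.96 annually
Private mortgage insurance (PMI) — $1,998.36 annually
Total annual escrow = $2,169.72 + $1,585.80 + $7,917.96 + $1,998.36 = $13,671.84
Base monthly escrow = $13,671.84 / 12 = $1,139.32
Shortage spread = $384.72 / 12 = $32.06/mo
Adjusted monthly = $1,139.32 + $32.06 = $1,171.38

$1,171.38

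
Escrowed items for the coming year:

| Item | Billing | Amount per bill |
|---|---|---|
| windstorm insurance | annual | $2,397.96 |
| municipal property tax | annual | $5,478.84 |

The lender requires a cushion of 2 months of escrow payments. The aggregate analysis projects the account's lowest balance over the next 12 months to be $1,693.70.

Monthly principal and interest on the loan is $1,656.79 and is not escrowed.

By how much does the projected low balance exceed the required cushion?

$380.90

Windstorm insurance — $2,397.96 annually
Municipal property tax — $5,478.84 annually
Annual escrow total = $7,876.80
Monthly = $7,876.80 / 12 = $656.40
Required reserve = 2 × $656.40 = $1,312.80
Surplus = $1,693.70 − $1,312.80 = $380.90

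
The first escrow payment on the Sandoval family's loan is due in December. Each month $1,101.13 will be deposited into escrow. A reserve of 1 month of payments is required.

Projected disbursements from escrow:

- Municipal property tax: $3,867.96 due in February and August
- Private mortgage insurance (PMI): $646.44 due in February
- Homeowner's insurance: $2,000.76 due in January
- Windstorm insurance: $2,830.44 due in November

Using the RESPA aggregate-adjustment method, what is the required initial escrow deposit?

$4,312.90

Cushion = 1 × $1,101.13 = $1,101.13
Trial balance (start $0, +$1,101.13 each month, − disbursements):
  Dec: +$1,101.13 → $1,101.13
  Jan: +$1,101.13 − $2,000.76 → $201.50
  Feb: +$1,101.13 − $4,514.40 → -$3,211.77
  Mar: +$1,101.13 → -$2,110.64
  Apr: +$1,101.13 → -$1,009.51
  May: +$1,101.13 → $91.62
  Jun: +$1,101.13 → $1,192.75
  Jul: +$1,101.13 → $2,293.88
  Aug: +$1,101.13 − $3,867.96 → -$472.95
  Sep: +$1,101.13 → $628.18
  Oct: +$1,101.13 → $1,729.31
  Nov: +$1,101.13 − $2,830.44 → $0.00
Lowest trial balance = -$3,211.77 (Feb)
Initial deposit = cushion − low point = $1,101.13 − (-$3,211.77) = $4,312.90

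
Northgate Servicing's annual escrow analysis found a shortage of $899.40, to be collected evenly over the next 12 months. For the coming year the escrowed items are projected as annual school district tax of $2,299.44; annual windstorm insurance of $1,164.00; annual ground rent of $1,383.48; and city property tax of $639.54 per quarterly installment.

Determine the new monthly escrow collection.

School district tax — $2,299.44
Windstorm insurance — $1,164.00
Ground rent — $1,383.48
City property tax — $639.54 × 4 = $2,558.16
Combined annual = $7,405.08
Per month = $7,405.08 ÷ 12 = $617.09
Shortage spread = $899.40 / 12 = $74.95/mo
Adjusted monthly = $617.09 + $74.95 = $692.04

$692.04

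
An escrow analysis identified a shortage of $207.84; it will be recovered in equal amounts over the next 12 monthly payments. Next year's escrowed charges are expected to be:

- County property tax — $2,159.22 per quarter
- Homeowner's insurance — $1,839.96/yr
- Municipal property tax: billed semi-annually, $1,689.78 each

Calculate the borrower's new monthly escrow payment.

$1,172.02

County property tax: $2,159.22 × 4 = $8,636.88 annually
Homeowner's insurance: $1,839.96 annually
Municipal property tax: $1,689.78 × 2 = $3,379.56 annually
Annual escrow total = $8,636.88 + $1,839.96 + $3,379.56 = $13,856.40
Monthly = $13,856.40 ÷ 12 = $1,154.70
Shortage spread = $207.84 / 12 = $17.32/mo
New monthly escrow = $1,154.70 + $17.32 = $1,172.02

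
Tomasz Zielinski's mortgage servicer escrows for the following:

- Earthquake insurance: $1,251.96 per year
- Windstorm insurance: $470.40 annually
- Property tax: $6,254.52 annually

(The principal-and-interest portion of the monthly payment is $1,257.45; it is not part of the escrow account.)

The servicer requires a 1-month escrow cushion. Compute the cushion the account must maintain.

Earthquake insurance: $1,251.96
Windstorm insurance: $470.40
Property tax: $6,254.52
Total annual escrow = $7,976.88
Per month = $7,976.88 / 12 = $664.74
Cushion = 1 × $664.74 = $664.74

$664.74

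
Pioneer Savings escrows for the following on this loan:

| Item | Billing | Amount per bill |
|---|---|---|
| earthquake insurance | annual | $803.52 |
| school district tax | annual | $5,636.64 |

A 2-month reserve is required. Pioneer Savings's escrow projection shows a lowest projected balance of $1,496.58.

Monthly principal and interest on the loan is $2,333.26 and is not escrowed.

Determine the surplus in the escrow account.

Earthquake insurance = $803.52/yr
School district tax = $5,636.64/yr
Yearly total = $803.52 + $5,636.64 = $6,440.16
Monthly escrow = $6,440.16 ÷ 12 = $536.68
Required reserve = 2 × $536.68 = $1,073.36
Surplus = $1,496.58 − $1,073.36 = $423.22

$423.22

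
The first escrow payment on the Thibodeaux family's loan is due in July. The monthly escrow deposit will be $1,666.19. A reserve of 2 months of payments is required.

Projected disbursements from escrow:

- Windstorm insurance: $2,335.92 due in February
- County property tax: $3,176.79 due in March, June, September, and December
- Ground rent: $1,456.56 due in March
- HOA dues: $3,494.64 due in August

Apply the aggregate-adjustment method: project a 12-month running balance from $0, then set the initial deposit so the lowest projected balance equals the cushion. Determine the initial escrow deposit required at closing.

$5,154.16

Cushion = 2 × $1,666.19 = $3,332.38
Trial balance (start $0, +$1,666.19 each month, − disbursements):
  Jul: +$1,666.19 → $1,666.19
  Aug: +$1,666.19 − $3,494.64 → -$162.26
  Sep: +$1,666.19 − $3,176.79 → -$1,672.86
  Oct: +$1,666.19 → -$6.67
  Nov: +$1,666.19 → $1,659.52
  Dec: +$1,666.19 − $3,176.79 → $148.92
  Jan: +$1,666.19 → $1,815.11
  Feb: +$1,666.19 − $2,335.92 → $1,145.38
  Mar: +$1,666.19 − $4,633.35 → -$1,821.78
  Apr: +$1,666.19 → -$155.59
  May: +$1,666.19 → $1,510.60
  Jun: +$1,666.19 − $3,176.79 → $0.00
Lowest trial balance = -$1,821.78 (Mar)
Initial deposit = cushion − low point = $3,332.38 − (-$1,821.78) = $5,154.16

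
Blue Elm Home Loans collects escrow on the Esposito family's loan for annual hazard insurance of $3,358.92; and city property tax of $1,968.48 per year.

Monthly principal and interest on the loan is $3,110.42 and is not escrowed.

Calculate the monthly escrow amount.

$443.95

Hazard insurance = $3,358.92 annually
City property tax = $1,968.48 annually
Total annual escrow = $3,358.92 + $1,968.48 = $5,327.40
Monthly = $5,327.40 ÷ 12 = $443.95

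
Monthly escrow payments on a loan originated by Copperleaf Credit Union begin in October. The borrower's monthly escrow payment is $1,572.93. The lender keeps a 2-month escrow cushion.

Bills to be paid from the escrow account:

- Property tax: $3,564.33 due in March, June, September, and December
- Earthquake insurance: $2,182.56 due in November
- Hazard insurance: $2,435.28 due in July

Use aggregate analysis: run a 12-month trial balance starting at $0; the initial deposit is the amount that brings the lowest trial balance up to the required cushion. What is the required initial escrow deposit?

$4,173.96

Cushion = 2 × $1,572.93 = $3,145.86
Trial balance (start $0, +$1,572.93 each month, − disbursements):
  Oct: +$1,572.93 → $1,572.93
  Nov: +$1,572.93 − $2,182.56 → $963.30
  Dec: +$1,572.93 − $3,564.33 → -$1,028.10
  Jan: +$1,572.93 → $544.83
  Feb: +$1,572.93 → $2,117.76
  Mar: +$1,572.93 − $3,564.33 → $126.36
  Apr: +$1,572.93 → $1,699.29
  May: +$1,572.93 → $3,272.22
  Jun: +$1,572.93 − $3,564.33 → $1,280.82
  Jul: +$1,572.93 − $2,435.28 → $418.47
  Aug: +$1,572.93 → $1,991.40
  Sep: +$1,572.93 − $3,564.33 → $0.00
Lowest trial balance = -$1,028.10 (Dec)
Initial deposit = cushion − low point = $3,145.86 − (-$1,028.10) = $4,173.96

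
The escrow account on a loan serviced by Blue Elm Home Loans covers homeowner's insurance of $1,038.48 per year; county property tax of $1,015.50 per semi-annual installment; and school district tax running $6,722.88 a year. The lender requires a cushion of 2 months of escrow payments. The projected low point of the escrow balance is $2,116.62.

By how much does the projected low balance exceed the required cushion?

$484.56

Homeowner's insurance — $1,038.48/yr
County property tax — $1,015.50 × 2 = $2,031.00/yr
School district tax — $6,722.88/yr
Total annual escrow = $9,792.36
Base monthly escrow = $9,792.36 ÷ 12 = $816.03
Required cushion = 2 × $816.03 = $1,632.06
Surplus = $2,116.62 − $1,632.06 = $484.56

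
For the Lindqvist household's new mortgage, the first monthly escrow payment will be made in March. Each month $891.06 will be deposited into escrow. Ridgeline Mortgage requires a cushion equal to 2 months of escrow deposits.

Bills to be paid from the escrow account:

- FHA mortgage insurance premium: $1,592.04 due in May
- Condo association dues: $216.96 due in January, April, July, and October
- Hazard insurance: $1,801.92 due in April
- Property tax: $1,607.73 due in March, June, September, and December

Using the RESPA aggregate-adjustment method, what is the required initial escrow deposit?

$5,044.26

Cushion = 2 × $891.06 = $1,782.12
Trial balance (start $0, +$891.06 each month, − disbursements):
  Mar: +$891.06 − $1,607.73 → -$716.67
  Apr: +$891.06 − $2,018.88 → -$1,844.49
  May: +$891.06 − $1,592.04 → -$2,545.47
  Jun: +$891.06 − $1,607.73 → -$3,262.14
  Jul: +$891.06 − $216.96 → -$2,588.04
  Aug: +$891.06 → -$1,696.98
  Sep: +$891.06 − $1,607.73 → -$2,413.65
  Oct: +$891.06 − $216.96 → -$1,739.55
  Nov: +$891.06 → -$848.49
  Dec: +$891.06 − $1,607.73 → -$1,565.16
  Jan: +$891.06 − $216.96 → -$891.06
  Feb: +$891.06 → $0.00
Lowest trial balance = -$3,262.14 (Jun)
Initial deposit = cushion − low point = $1,782.12 − (-$3,262.14) = $5,044.26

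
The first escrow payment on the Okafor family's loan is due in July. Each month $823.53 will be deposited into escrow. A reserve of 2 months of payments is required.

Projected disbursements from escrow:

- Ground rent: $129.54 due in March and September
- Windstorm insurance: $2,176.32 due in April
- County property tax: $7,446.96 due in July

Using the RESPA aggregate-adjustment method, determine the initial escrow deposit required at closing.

$8,270.49

Cushion = 2 × $823.53 = $1,647.06
Trial balance (start $0, +$823.53 each month, − disbursements):
  Jul: +$823.53 − $7,446.96 → -$6,623.43
  Aug: +$823.53 → -$5,799.90
  Sep: +$823.53 − $129.54 → -$5,105.91
  Oct: +$823.53 → -$4,282.38
  Nov: +$823.53 → -$3,458.85
  Dec: +$823.53 → -$2,635.32
  Jan: +$823.53 → -$1,811.79
  Feb: +$823.53 → -$988.26
  Mar: +$823.53 − $129.54 → -$294.27
  Apr: +$823.53 − $2,176.32 → -$1,647.06
  May: +$823.53 → -$823.53
  Jun: +$823.53 → $0.00
Lowest trial balance = -$6,623.43 (Jul)
Initial deposit = cushion − low point = $1,647.06 − (-$6,623.43) = $8,270.49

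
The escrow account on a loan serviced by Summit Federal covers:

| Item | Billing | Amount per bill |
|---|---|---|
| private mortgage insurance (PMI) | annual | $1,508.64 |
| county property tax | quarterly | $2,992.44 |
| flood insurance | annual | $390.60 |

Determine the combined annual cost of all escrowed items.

Private mortgage insurance (PMI) — $1,508.64 per year
County property tax — $2,992.44 × 4 = $11,969.76 per year
Flood insurance — $390.60 per year
Total per year = $13,869.00

$13,869.00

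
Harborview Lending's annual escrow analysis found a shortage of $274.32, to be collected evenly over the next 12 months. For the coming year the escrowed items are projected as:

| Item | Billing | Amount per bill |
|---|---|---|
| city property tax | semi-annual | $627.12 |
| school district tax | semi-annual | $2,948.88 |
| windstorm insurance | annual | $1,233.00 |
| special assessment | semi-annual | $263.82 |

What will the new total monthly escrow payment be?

$765.58

City property tax: $627.12 × 2 = $1,254.24 per year
School district tax: $2,948.88 × 2 = $5,897.76 per year
Windstorm insurance: $1,233.00 per year
Special assessment: $263.82 × 2 = $527.64 per year
Total per year = $1,254.24 + $5,897.76 + $1,233.00 + $527.64 = $8,912.64
Base monthly escrow = $8,912.64 / 12 = $742.72
Shortage per month = $274.32 ÷ 12 = $22.86
Adjusted monthly = $742.72 + $22.86 = $765.58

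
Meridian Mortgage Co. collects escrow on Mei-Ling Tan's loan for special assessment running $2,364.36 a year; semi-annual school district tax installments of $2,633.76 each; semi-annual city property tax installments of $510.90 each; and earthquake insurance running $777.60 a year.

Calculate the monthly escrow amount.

$785.94

Special assessment = $2,364.36/yr
School district tax = $2,633.76 × 2 = $5,267.52/yr
City property tax = $510.90 × 2 = $1,021.80/yr
Earthquake insurance = $777.60/yr
Total per year = $9,431.28
Per month = $9,431.28 ÷ 12 = $785.94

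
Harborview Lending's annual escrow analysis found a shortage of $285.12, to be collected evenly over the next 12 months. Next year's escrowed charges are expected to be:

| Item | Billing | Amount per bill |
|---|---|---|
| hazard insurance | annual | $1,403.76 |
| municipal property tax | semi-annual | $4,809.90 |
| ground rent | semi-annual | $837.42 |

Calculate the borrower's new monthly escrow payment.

Hazard insurance — $1,403.76
Municipal property tax — $4,809.90 × 2 = $9,619.80
Ground rent — $837.42 × 2 = $1,674.84
Total annual escrow = $12,698.40
Monthly = $12,698.40 / 12 = $1,058.20
Shortage per month = $285.12 / 12 = $23.76
New monthly escrow = $1,058.20 + $23.76 = $1,081.96

$1,081.96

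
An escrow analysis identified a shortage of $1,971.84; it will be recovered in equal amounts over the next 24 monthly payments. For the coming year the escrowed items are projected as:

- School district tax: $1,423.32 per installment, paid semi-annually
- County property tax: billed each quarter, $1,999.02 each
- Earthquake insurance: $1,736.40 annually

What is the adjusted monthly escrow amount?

$1,130.42

School district tax = $1,423.32 × 2 = $2,846.64
County property tax = $1,999.02 × 4 = $7,996.08
Earthquake insurance = $1,736.40
Combined annual = $2,846.64 + $7,996.08 + $1,736.40 = $12,579.12
Per month = $12,579.12 / 12 = $1,048.26
Shortage spread = $1,971.84 ÷ 24 = $82.16/mo
Adjusted monthly = $1,048.26 + $82.16 = $1,130.42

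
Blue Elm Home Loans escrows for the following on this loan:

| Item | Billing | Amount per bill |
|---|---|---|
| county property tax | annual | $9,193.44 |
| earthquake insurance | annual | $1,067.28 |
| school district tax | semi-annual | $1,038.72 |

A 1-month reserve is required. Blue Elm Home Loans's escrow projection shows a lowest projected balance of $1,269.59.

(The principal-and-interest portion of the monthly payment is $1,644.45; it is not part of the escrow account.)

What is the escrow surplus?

County property tax = $9,193.44
Earthquake insurance = $1,067.28
School district tax = $1,038.72 × 2 = $2,077.44
Total per year = $9,193.44 + $1,067.28 + $2,077.44 = $12,338.16
Monthly escrow = $12,338.16 / 12 = $1,028.18
Required cushion = 1 × $1,028.18 = $1,028.18
Surplus = $1,269.59 − $1,028.18 = $241.41

$241.41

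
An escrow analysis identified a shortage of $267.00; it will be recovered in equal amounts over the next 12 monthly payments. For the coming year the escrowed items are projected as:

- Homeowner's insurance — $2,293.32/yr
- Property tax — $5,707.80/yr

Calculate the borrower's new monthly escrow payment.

Homeowner's insurance: $2,293.32 annually
Property tax: $5,707.80 annually
Yearly total = $2,293.32 + $5,707.80 = $8,001.12
Monthly escrow = $8,001.12 ÷ 12 = $666.76
Shortage per month = $267.00 ÷ 12 = $22.25
New monthly escrow = $666.76 + $22.25 = $689.01

$689.01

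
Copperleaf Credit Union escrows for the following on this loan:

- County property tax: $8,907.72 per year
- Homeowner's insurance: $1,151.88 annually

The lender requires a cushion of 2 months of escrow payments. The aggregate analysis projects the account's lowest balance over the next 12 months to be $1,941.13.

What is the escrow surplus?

$264.53

County property tax = $8,907.72 per year
Homeowner's insurance = $1,151.88 per year
Annual escrow total = $8,907.72 + $1,151.88 = $10,059.60
Monthly = $10,059.60 / 12 = $838.30
Required reserve = 2 × $838.30 = $1,676.60
Surplus = $1,941.13 − $1,676.60 = $264.53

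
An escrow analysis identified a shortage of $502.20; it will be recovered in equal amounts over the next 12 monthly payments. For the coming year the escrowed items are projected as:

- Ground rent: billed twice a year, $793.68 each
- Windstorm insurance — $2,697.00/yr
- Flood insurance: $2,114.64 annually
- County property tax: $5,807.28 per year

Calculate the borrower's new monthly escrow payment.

$1,059.04

Ground rent: $793.68 × 2 = $1,587.36 annually
Windstorm insurance: $2,697.00 annually
Flood insurance: $2,114.64 annually
County property tax: $5,807.28 annually
Annual escrow total = $12,206.28
Monthly = $12,206.28 / 12 = $1,017.19
Shortage per month = $502.20 ÷ 12 = $41.85
Adjusted monthly = $1,017.19 + $41.85 = $1,059.04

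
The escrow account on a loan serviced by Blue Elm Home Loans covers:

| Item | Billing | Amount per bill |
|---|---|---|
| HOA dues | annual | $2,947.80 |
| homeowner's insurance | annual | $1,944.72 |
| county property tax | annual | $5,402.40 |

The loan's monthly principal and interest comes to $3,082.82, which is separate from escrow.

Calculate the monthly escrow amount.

$857.91

HOA dues: $2,947.80/yr
Homeowner's insurance: $1,944.72/yr
County property tax: $5,402.40/yr
Total per year = $2,947.80 + $1,944.72 + $5,402.40 = $10,294.92
Base monthly escrow = $10,294.92 ÷ 12 = $857.91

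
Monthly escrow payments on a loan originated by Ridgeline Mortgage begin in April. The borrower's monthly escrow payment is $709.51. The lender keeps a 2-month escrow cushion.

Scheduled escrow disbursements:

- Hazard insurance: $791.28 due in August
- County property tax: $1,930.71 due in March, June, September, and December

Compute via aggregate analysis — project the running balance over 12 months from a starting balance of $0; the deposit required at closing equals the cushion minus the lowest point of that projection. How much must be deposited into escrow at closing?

Cushion = 2 × $709.51 = $1,419.02
Trial balance (start $0, +$709.51 each month, − disbursements):
  Apr: +$709.51 → $709.51
  May: +$709.51 → $1,419.02
  Jun: +$709.51 − $1,930.71 → $197.82
  Jul: +$709.51 → $907.33
  Aug: +$709.51 − $791.28 → $825.56
  Sep: +$709.51 − $1,930.71 → -$395.64
  Oct: +$709.51 → $313.87
  Nov: +$709.51 → $1,023.38
  Dec: +$709.51 − $1,930.71 → -$197.82
  Jan: +$709.51 → $511.69
  Feb: +$709.51 → $1,221.20
  Mar: +$709.51 − $1,930.71 → $0.00
Lowest trial balance = -$395.64 (Sep)
Initial deposit = cushion − low point = $1,419.02 − (-$395.64) = $1,814.66

$1,814.66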